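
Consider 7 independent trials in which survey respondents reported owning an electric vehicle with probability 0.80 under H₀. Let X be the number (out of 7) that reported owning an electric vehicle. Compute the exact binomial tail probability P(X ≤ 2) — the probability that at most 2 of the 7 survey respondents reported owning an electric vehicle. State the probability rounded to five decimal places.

X ~ Binomial(n=7, p=0.80).
P(X ≤ 2) = C(7,0)·0.80^0·0.20^7 + C(7,1)·0.80^1·0.20^6 + C(7,2)·0.80^2·0.20^5.
= 0.000013 + 0.000358 + 0.004301 = 0.00467.

P = 0.00467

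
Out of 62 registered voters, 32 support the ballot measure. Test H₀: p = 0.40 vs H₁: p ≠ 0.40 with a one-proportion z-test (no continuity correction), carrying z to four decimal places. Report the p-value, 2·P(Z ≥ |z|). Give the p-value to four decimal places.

Sample proportion p̂ = 32/62 = 0.51613.
SE₀ = √(0.40·0.60/62) = 0.062217.
z = (p̂ − p₀)/SE = (32/62 − 0.40)/0.062217 ≈ 1.8665.
From the standard normal, 2·P(Z ≥ |z|) = 0.0620.

p-value = 0.0620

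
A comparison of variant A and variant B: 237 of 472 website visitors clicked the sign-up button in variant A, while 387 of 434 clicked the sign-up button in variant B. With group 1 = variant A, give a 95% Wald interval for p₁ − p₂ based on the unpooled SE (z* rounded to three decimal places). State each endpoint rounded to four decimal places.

p̂₁ = 237/472 = 0.50212, p̂₂ = 387/434 = 0.89171; p̂₁ − p̂₂ = -0.38959.
Unpooled SE = √(p̂₁(1−p̂₁)/n₁ + p̂₂(1−p̂₂)/n₂) = √(0.000529652 + 0.000222505) = 0.027425.
For 95% confidence, z* = 1.960. Margin of error = 0.05375.
So the interval runs from -0.4433 to -0.3358.

(-0.4433, -0.3358)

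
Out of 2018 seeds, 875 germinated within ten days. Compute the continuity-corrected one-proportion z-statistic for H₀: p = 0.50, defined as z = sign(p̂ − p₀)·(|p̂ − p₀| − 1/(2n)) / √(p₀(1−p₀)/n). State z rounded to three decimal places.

z = -5.944

The sample proportion is 875/2018 = 0.43360. p̂ − p₀ = -0.066402.
1/(2n) = 0.000248.
Corrected numerator: |-0.066402| − 0.000248 = 0.066154.
SE₀ = √(0.50·0.50/2018) = 0.011130.
z = (−)0.066154/0.011130 = -5.944.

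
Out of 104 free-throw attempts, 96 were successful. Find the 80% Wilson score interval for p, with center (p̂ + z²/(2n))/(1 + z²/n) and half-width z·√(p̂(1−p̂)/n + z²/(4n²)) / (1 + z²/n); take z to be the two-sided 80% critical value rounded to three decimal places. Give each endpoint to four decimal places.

(0.8826, 0.9504)

Here p̂ = 96/104 = 0.92308 and z = 1.282 (z² = 1.643524).
Denominator 1 + z²/n = 1 + 1.643524/104 = 1.015803.
Adjusted center: (0.92308 + z²/(2n))/1.015803 = 0.91650.
Radicand: p̂(1−p̂)/n + z²/(4n²) = 0.000682749 + 0.000037988 = 0.000720737.
Half-width = 1.282·√0.000720737/1.015803 = 0.03388.
CI: 0.91650 ± 0.03388 = (0.8826, 0.9504).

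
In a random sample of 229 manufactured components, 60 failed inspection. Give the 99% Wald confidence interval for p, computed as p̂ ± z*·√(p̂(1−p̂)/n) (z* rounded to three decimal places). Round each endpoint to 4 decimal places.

(0.1872, 0.3369)

Sample proportion p̂ = 60/229 = 0.26201.
SE(p̂) = √(0.26201·0.73799/229) = 0.029058.
For 99% confidence, z* = 2.576.
Margin of error: 2.576 × 0.029058 = 0.07485.
So the interval runs from 0.1872 to 0.3369.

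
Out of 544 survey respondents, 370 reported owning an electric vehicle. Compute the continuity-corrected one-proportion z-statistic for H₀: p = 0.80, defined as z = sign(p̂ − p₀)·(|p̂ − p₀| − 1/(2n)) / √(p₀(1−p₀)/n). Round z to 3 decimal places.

z = -6.935

The sample proportion is 370/544 = 0.68015. p̂ − p₀ = -0.119853.
1/(2n) = 0.000919.
Corrected numerator: |-0.119853| − 0.000919 = 0.118934.
Null standard error: √(0.80·0.20/544) = √0.000294118 = 0.017150.
z = (−)0.118934/0.017150 = -6.935.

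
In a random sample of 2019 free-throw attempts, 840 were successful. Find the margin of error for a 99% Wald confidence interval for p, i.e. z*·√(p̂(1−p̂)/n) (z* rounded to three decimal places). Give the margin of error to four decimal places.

ME = 0.0283

The sample proportion is 840/2019 = 0.41605.
Standard error of p̂: √(0.242952/2019) = √0.000120333 = 0.010970.
For 99% confidence, z* = 2.576.
So ME = 0.0283.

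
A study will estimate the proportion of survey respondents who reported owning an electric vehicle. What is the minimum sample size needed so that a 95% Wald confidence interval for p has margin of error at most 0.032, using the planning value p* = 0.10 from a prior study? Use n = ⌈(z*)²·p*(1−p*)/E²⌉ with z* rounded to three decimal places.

n = 338

z* = 1.960 at the 95% level.
p*(1−p*) = 0.10·0.90 = 0.0900.
(z*)²·p*(1−p*)/E² = 3.841600·0.0900/0.001024 = 337.641.
Rounding up, n = 338.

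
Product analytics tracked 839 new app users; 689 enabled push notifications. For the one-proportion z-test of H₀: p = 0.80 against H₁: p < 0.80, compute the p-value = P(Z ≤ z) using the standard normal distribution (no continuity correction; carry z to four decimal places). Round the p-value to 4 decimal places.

With x = 689 successes in n = 839, p̂ = 0.82122.
Under H₀, SE = √(p₀(1−p₀)/n) = √(0.80·0.20/839) = √0.000190703 = 0.013810.
z = (p̂ − p₀)/SE = (689/839 − 0.80)/0.013810 ≈ 1.5363.
From the standard normal, P(Z ≤ z) = 0.9378.

p-value = 0.9378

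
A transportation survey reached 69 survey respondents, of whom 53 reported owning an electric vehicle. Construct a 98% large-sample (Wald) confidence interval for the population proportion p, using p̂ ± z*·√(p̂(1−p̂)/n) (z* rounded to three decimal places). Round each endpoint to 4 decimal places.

The sample proportion is 53/69 = 0.76812.
SE(p̂) = √(0.76812·0.23188/69) = 0.050807.
The 98% critical value is z* = 2.326.
Margin = 2.326·0.050807 = 0.11818.
Interval: 0.76812 ± 0.11818 → (0.6499, 0.8863).

(0.6499, 0.8863)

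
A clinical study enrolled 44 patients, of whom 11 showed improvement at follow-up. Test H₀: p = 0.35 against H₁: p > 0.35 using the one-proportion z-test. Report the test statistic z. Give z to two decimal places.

Sample proportion p̂ = 11/44 = 0.25000.
Null standard error: √(0.35·0.65/44) = √0.005170455 = 0.071906.
z = (p̂ − p₀)/SE = (0.25000 − 0.35)/0.071906 = -1.39.

z = -1.39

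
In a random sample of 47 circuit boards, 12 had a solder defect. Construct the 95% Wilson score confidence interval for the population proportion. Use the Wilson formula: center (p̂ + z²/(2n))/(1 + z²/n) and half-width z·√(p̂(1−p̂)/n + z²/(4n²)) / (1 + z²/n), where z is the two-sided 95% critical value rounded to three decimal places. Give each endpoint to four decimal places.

p̂ = 12/47 = 0.25532; z = 1.960, so z² = 3.841600.
1 + z²/n = 1.081736.
Adjusted center: (0.25532 + z²/(2n))/1.081736 = 0.27381.
Radicand: p̂(1−p̂)/n + z²/(4n²) = 0.004045346 + 0.000434767 = 0.004480113.
Half-width = z·√(radicand)/denom = 1.960·0.066934/1.081736 = 0.12128.
CI: 0.27381 ± 0.12128 = (0.1525, 0.3951).

(0.1525, 0.3951)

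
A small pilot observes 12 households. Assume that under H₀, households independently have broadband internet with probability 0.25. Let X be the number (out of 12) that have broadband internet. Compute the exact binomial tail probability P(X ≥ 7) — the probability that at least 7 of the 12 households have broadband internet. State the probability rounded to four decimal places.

P = 0.0143

X ~ Binomial(n=12, p=0.25).
P(X ≥ 7) = Σ_{j=7}^{12} C(12,j)·0.25^j·0.75^{12−j}.
= 0.011471 + 0.002390 + 0.000354 + 0.000035 + 0.000002 + 0.000000 = 0.0143.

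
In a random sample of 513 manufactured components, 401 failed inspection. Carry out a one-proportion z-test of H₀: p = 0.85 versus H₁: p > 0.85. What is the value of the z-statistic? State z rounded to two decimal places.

z = -4.33

p̂ = 401/513 = 0.78168.
Under H₀, SE = √(p₀(1−p₀)/n) = √(0.85·0.15/513) = √0.000248538 = 0.015765.
z = (0.78168 − 0.85)/0.015765 = -0.06832/0.015765 = -4.33.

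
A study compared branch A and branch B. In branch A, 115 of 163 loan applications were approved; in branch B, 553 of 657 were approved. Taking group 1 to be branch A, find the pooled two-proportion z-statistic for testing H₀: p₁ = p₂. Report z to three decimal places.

z = -4.005

p̂₁ = 115/163 = 0.70552, p̂₂ = 553/657 = 0.84170.
Pooled p̂ = (115+553)/(163+657) = 668/820 = 0.81463.
Pooled SE = √[0.1510054·0.00765704] ≈ 0.034004.
z = -0.13618/0.034004 = -4.005.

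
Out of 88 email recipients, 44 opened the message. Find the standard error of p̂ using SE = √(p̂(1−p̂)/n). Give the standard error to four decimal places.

SE = 0.0533

p̂ = 44/88 = 0.50000.
p̂(1−p̂) = 0.250000.
Dividing by n and taking the root: √0.002840909 = 0.0533.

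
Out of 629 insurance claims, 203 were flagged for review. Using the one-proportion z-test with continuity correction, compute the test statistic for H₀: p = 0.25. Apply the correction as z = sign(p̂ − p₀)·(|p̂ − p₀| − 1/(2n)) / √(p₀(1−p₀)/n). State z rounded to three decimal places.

Sample proportion p̂ = 203/629 = 0.32273. p̂ − p₀ = 0.072734.
Continuity correction 1/(2n) = 1/1258 = 0.000795.
Corrected numerator: |0.072734| − 0.000795 = 0.071939.
Null standard error: √(0.25·0.75/629) = √0.000298092 = 0.017265.
z = +0.071939/0.017265 = 4.167.

z = 4.167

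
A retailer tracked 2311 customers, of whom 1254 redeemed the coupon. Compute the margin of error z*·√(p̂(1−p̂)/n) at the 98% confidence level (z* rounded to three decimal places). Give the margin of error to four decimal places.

ME = 0.0241

The sample proportion is 1254/2311 = 0.54262.
SE(p̂) = √(0.54262·0.45738/2311) = 0.010363.
The 98% critical value is z* = 2.326.
So ME = 0.0241.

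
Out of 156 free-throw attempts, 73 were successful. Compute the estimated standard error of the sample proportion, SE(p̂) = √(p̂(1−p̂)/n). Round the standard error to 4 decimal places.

SE = 0.0399

With x = 73 successes in n = 156, p̂ = 0.46795.
p̂(1−p̂) = 0.46795·0.53205 = 0.248973.
Dividing by n and taking the root: √0.001595981 = 0.0399.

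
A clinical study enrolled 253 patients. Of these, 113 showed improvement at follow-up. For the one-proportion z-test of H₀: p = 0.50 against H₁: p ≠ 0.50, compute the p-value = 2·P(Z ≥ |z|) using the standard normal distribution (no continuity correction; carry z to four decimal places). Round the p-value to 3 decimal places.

Sample proportion p̂ = 113/253 = 0.44664.
SE₀ = √(0.50·0.50/253) = 0.031435.
z = (p̂ − p₀)/SE = (113/253 − 0.50)/0.031435 ≈ -1.6975.
p-value = 2·P(Z ≥ |z|) with z = -1.6975 → 0.090.

p-value = 0.090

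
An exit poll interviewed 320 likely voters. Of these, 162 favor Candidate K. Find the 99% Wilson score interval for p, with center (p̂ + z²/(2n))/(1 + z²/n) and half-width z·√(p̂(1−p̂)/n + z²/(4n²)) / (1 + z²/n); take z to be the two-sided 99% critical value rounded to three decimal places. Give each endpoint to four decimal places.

(0.4349, 0.5774)

p̂ = 162/320 = 0.50625; z = 2.576, so z² = 6.635776.
1 + z²/n = 1.020737.
Adjusted center: (0.50625 + z²/(2n))/1.020737 = 0.50612.
Radicand: p̂(1−p̂)/n + z²/(4n²) = 0.000781128 + 0.000016201 = 0.000797329.
Half-width = 2.576·√0.000797329/1.020737 = 0.07126.
So the interval runs from 0.4349 to 0.5774.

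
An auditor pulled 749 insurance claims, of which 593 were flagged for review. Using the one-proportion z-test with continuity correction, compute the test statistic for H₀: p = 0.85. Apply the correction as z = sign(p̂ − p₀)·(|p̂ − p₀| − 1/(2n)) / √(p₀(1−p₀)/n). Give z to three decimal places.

p̂ = 593/749 = 0.79172. p̂ − p₀ = -0.058278.
1/(2n) = 0.000668.
Corrected numerator: |-0.058278| − 0.000668 = 0.057610.
SE₀ = √(0.85·0.15/749) = 0.013047.
z = −0.057610/0.013047 = -4.416.

z = -4.416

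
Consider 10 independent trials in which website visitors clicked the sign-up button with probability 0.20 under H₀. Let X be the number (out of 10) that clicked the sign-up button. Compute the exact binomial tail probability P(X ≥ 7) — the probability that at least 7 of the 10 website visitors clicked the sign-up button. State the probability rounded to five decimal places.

X is binomial with n = 10 and p = 0.20.
P(X ≥ 7) = C(10,7)·0.20^7·0.80^3 + C(10,8)·0.20^8·0.80^2 + C(10,9)·0.20^9·0.80^1 + C(10,10)·0.20^10·0.80^0.
= 0.000786 + 0.000074 + 0.000004 + 0.000000 = 0.00086.

P = 0.00086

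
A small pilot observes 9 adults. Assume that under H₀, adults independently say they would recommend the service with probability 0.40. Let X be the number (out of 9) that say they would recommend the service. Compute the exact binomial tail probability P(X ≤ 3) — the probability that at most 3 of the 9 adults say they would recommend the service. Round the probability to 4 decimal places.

P = 0.4826

X is binomial with n = 9 and p = 0.40.
P(X ≤ 3) = C(9,0)·0.40^0·0.60^9 + C(9,1)·0.40^1·0.60^8 + C(9,2)·0.40^2·0.60^7 + C(9,3)·0.40^3·0.60^6.
= 0.010078 + 0.060466 + 0.161243 + 0.250823 = 0.4826.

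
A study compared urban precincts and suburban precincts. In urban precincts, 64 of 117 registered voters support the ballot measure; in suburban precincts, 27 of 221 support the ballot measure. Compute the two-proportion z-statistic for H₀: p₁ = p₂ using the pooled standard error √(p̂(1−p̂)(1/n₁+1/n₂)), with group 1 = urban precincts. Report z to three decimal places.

z = 8.377

p̂₁ = 64/117 = 0.54701, p̂₂ = 27/221 = 0.12217.
Pooling: p̂ = 91/338 = 0.26923.
SE = √[p̂(1−p̂)(1/n₁+1/n₂)] = √[0.26923·0.73077·(1/117+1/221)] ≈ 0.050713.
z = 0.42484/0.050713 = 8.377.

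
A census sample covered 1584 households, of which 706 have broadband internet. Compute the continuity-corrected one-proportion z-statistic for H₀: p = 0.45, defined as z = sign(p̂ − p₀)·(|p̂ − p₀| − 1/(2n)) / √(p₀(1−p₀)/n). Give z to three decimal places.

z = -0.318

The sample proportion is 706/1584 = 0.44571. p̂ − p₀ = -0.004293.
1/(2n) = 0.000316.
Corrected numerator: |-0.004293| − 0.000316 = 0.003977.
Under H₀, SE = √(p₀(1−p₀)/n) = √(0.45·0.55/1584) = √0.000156250 = 0.012500.
z = (−)0.003977/0.012500 = -0.318.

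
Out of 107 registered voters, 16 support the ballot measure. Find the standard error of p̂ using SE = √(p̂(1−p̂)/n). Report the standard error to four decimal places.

With x = 16 successes in n = 107, p̂ = 0.14953.
p̂(1−p̂) = 0.127171.
SE = √(0.127171/107) = √0.001188514 = 0.0345.

SE = 0.0345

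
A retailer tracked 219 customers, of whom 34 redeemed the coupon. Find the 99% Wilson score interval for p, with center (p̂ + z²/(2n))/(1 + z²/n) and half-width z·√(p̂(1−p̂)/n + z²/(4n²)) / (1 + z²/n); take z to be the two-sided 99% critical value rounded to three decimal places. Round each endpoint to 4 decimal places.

p̂ = 34/219 = 0.15525; z = 2.576, so z² = 6.635776.
Denominator 1 + z²/n = 1 + 6.635776/219 = 1.030300.
Center = (0.15525 + 0.015150)/1.030300 = 0.16539.
Radicand: p̂(1−p̂)/n + z²/(4n²) = 0.000598850 + 0.000034589 = 0.000633439.
Half-width = z·√(radicand)/denom = 2.576·0.025168/1.030300 = 0.06293.
CI: 0.16539 ± 0.06293 = (0.1025, 0.2283).

(0.1025, 0.2283)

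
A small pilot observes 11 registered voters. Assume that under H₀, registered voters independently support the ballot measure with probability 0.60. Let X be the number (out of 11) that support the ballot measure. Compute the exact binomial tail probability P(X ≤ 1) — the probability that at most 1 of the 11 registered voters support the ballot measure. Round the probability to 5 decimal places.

P = 0.00073

X is binomial with n = 11 and p = 0.60.
P(X ≤ 1) = C(11,0)·0.60^0·0.40^11 + C(11,1)·0.60^1·0.40^10.
= 0.000042 + 0.000692 = 0.00073.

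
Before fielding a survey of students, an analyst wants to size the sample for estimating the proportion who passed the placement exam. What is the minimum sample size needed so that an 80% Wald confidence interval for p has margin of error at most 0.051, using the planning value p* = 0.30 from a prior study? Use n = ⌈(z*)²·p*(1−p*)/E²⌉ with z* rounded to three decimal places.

z* = 1.282 at the 80% level.
p*(1−p*) = 0.30·0.70 = 0.2100.
(z*)²·p*(1−p*)/E² = 1.643524·0.2100/0.002601 = 132.695.
⌈132.695⌉ = 133.

n = 133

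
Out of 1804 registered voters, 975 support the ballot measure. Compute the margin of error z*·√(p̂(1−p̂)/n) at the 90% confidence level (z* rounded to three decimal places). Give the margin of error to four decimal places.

ME = 0.0193

Sample proportion p̂ = 975/1804 = 0.54047.
SE = √(p̂(1−p̂)/n) = √(0.248363/1804) = 0.011733.
z* = 1.645 at the 90% level.
ME = 1.645·0.011733 = 0.0193.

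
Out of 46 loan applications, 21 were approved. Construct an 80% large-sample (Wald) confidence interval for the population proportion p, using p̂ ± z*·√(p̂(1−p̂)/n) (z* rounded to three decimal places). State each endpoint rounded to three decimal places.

Sample proportion p̂ = 21/46 = 0.45652.
SE(p̂) = √(0.45652·0.54348/46) = 0.073442.
For 80% confidence, z* = 1.282.
Margin of error: 1.282 × 0.073442 = 0.09415.
Interval: 0.45652 ± 0.09415 → (0.362, 0.551).

(0.362, 0.551)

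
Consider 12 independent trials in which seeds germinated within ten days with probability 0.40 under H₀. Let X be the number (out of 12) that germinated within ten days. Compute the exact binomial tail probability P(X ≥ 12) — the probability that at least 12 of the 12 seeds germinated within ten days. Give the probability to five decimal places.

X is binomial with n = 12 and p = 0.40.
P(X ≥ 12) = C(12,12)·0.40^12·0.60^0.
= 0.000017 = 0.00002.

P = 0.00002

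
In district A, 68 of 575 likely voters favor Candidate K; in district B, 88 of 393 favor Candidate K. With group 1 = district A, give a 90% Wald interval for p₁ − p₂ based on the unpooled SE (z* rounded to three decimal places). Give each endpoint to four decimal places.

p̂₁ = 68/575 = 0.11826, p̂₂ = 88/393 = 0.22392; p̂₁ − p̂₂ = -0.10566.
Unpooled SE = √(p̂₁(1−p̂₁)/n₁ + p̂₂(1−p̂₂)/n₂) = √(0.000181348 + 0.000442186) = 0.024971.
For 90% confidence, z* = 1.645. Margin = 1.645·0.024971 = 0.04108.
So the interval runs from -0.1467 to -0.0646.

(-0.1467, -0.0646)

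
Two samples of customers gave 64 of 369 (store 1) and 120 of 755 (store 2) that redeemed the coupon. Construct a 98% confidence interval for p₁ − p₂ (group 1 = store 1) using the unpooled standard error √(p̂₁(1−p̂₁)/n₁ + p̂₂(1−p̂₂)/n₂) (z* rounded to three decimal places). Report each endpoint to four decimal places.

p̂₁ = 64/369 = 0.17344, p̂₂ = 120/755 = 0.15894; p̂₁ − p̂₂ = 0.01450.
Unpooled SE = √(p̂₁(1−p̂₁)/n₁ + p̂₂(1−p̂₂)/n₂) = √(0.000388509 + 0.000177057) = 0.023782.
For 98% confidence, z* = 2.326. Margin of error = 0.05532.
CI: 0.01450 ± 0.05532 = (-0.0408, 0.0698).

(-0.0408, 0.0698)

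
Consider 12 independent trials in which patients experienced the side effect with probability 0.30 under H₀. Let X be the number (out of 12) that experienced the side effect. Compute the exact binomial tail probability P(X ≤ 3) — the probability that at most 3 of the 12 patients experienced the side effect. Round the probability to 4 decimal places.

X is binomial with n = 12 and p = 0.30.
P(X ≤ 3) = C(12,0)·0.30^0·0.70^12 + C(12,1)·0.30^1·0.70^11 + C(12,2)·0.30^2·0.70^10 + C(12,3)·0.30^3·0.70^9.
= 0.013841 + 0.071184 + 0.167790 + 0.239700 = 0.4925.

P = 0.4925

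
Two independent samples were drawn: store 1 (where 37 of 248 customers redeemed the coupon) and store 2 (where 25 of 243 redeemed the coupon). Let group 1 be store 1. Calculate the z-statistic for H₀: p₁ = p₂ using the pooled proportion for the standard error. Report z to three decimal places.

z = 1.545

p̂₁ = 37/248 = 0.14919, p̂₂ = 25/243 = 0.10288.
Pooling: p̂ = 62/491 = 0.12627.
SE = √[p̂(1−p̂)(1/n₁+1/n₂)] = √[0.12627·0.87373·(1/248+1/243)] ≈ 0.029982.
z = 0.04631/0.029982 = 1.545.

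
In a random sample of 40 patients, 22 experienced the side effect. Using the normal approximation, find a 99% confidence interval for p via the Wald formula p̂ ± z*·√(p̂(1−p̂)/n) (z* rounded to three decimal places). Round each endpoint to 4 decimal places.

The sample proportion is 22/40 = 0.55000.
SE(p̂) = √(0.55000·0.45000/40) = 0.078661.
For 99% confidence, z* = 2.576.
Margin of error: 2.576 × 0.078661 = 0.20263.
CI: 0.55000 ± 0.20263 = (0.3474, 0.7526).

(0.3474, 0.7526)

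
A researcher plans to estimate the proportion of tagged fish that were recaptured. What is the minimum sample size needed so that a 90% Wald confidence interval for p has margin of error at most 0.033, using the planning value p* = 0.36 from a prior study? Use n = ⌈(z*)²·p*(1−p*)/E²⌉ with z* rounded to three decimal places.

z* = 1.645 at the 90% level.
p*(1−p*) = 0.2304.
Required n before rounding: 2.706025 × 0.2304 / 0.033² = 572.514.
Rounding up, n = 573.

n = 573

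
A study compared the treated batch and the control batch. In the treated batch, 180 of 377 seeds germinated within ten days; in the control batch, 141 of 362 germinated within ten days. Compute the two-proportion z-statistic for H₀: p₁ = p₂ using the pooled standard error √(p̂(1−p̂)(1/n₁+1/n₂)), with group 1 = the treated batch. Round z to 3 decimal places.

p̂₁ = 180/377 = 0.47745, p̂₂ = 141/362 = 0.38950.
Pooled p̂ = (180+141)/(377+362) = 321/739 = 0.43437.
SE = √[p̂(1−p̂)(1/n₁+1/n₂)] = √[0.43437·0.56563·(1/377+1/362)] ≈ 0.036475.
z = (p̂₁ − p̂₂)/SE = (0.47745 − 0.38950)/0.036475 = 0.08795/0.036475 = 2.411.

z = 2.411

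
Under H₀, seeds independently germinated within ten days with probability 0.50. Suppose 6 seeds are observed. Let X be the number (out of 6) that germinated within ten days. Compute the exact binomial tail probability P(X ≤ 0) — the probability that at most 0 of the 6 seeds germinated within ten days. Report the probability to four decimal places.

X is binomial with n = 6 and p = 0.50.
P(X ≤ 0) = C(6,0)·0.50^0·0.50^6.
= 0.015625 = 0.0156.

P = 0.0156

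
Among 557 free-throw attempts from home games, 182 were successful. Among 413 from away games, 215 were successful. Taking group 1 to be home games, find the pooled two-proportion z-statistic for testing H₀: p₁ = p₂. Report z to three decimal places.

z = -6.071

Sample proportions: p̂₁ = 182/557 = 0.32675 and p̂₂ = 215/413 = 0.52058.
Pooling: p̂ = 397/970 = 0.40928.
Pooled SE = √[0.2417696·0.00421664] ≈ 0.031929.
z = -0.19383/0.031929 = -6.071.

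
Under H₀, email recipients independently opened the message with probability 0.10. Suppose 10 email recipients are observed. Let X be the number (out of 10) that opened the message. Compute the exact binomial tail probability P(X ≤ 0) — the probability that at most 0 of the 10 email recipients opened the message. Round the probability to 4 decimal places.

P = 0.3487

X ~ Binomial(n=10, p=0.10).
P(X ≤ 0) = C(10,0)·0.10^0·0.90^10.
= 0.348678 = 0.3487.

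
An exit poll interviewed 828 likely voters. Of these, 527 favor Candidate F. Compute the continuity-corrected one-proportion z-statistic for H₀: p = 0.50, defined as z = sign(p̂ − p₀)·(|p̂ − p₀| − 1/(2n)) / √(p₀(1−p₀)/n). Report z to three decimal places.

z = 7.819

p̂ = 527/828 = 0.63647. p̂ − p₀ = 0.136473.
Continuity correction 1/(2n) = 1/1656 = 0.000604.
Corrected numerator: |0.136473| − 0.000604 = 0.135869.
Null standard error: √(0.50·0.50/828) = √0.000301932 = 0.017376.
z = (+)0.135869/0.017376 = 7.819.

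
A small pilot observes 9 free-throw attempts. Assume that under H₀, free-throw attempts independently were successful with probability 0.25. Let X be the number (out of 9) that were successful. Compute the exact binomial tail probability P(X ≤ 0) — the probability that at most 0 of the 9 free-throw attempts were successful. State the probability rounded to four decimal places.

X is binomial with n = 9 and p = 0.25.
P(X ≤ 0) = C(9,0)·0.25^0·0.75^9.
= 0.075085 = 0.0751.

P = 0.0751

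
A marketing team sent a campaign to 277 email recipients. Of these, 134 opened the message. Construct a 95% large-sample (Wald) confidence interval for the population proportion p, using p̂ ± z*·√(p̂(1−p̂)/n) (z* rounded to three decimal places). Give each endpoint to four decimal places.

(0.4249, 0.5426)

With x = 134 successes in n = 277, p̂ = 0.48375.
SE(p̂) = √(0.48375·0.51625/277) = 0.030026.
z* = 1.960 at the 95% level.
Margin = 1.960·0.030026 = 0.05885.
CI: 0.48375 ± 0.05885 = (0.4249, 0.5426).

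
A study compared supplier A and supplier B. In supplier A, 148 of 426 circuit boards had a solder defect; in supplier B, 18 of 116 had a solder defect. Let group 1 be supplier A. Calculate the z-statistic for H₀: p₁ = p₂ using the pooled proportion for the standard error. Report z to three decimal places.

p̂₁ = 148/426 = 0.34742, p̂₂ = 18/116 = 0.15517.
Pooling: p̂ = 166/542 = 0.30627.
SE = √[p̂(1−p̂)(1/n₁+1/n₂)] = √[0.30627·0.69373·(1/426+1/116)] ≈ 0.048274.
z = (p̂₁ − p̂₂)/SE = (0.34742 − 0.15517)/0.048274 = 0.19225/0.048274 = 3.982.

z = 3.982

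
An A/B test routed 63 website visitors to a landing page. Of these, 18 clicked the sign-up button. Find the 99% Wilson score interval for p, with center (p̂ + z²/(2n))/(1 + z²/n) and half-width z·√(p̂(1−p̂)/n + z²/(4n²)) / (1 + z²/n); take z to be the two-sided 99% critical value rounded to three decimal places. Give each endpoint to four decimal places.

Here p̂ = 18/63 = 0.28571 and z = 2.576 (z² = 6.635776).
1 + z²/n = 1.105330.
Adjusted center: (0.28571 + z²/(2n))/1.105330 = 0.30613.
Radicand: p̂(1−p̂)/n + z²/(4n²) = 0.003239391 + 0.000417975 = 0.003657366.
Half-width = z·√(radicand)/denom = 2.576·0.060476/1.105330 = 0.14094.
Interval: 0.30613 ± 0.14094 → (0.1652, 0.4471).

(0.1652, 0.4471)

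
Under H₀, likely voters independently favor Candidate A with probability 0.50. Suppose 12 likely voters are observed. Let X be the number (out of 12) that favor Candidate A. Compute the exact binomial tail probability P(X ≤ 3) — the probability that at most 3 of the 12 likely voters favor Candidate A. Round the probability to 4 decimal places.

P = 0.0730

X ~ Binomial(n=12, p=0.50).
P(X ≤ 3) = C(12,0)·0.50^0·0.50^12 + C(12,1)·0.50^1·0.50^11 + C(12,2)·0.50^2·0.50^10 + C(12,3)·0.50^3·0.50^9.
= 0.000244 + 0.002930 + 0.016113 + 0.053711 = 0.0730.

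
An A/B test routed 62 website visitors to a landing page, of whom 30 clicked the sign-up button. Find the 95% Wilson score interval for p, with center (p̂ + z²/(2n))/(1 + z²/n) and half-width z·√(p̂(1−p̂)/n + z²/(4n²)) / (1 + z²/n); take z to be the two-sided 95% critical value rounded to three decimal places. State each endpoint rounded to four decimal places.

Here p̂ = 30/62 = 0.48387 and z = 1.960 (z² = 3.841600).
1 + z²/n = 1.061961.
Adjusted center: (0.48387 + z²/(2n))/1.061961 = 0.48481.
Radicand: p̂(1−p̂)/n + z²/(4n²) = 0.004028062 + 0.000249844 = 0.004277906.
Half-width = z·√(radicand)/denom = 1.960·0.065406/1.061961 = 0.12072.
So the interval runs from 0.3641 to 0.6055.

(0.3641, 0.6055)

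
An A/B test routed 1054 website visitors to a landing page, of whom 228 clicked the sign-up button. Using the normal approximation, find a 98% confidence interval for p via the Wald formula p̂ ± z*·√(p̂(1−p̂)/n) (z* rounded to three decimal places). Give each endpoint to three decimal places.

The sample proportion is 228/1054 = 0.21632.
SE(p̂) = √(0.21632·0.78368/1054) = 0.012682.
The 98% critical value is z* = 2.326.
Margin = 2.326·0.012682 = 0.02950.
So the interval runs from 0.187 to 0.246.

(0.187, 0.246)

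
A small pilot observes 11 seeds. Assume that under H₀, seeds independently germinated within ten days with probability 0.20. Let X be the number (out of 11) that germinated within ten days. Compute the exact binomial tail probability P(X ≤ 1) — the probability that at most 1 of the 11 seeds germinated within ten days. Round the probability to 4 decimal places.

P = 0.3221

X ~ Binomial(n=11, p=0.20).
P(X ≤ 1) = C(11,0)·0.20^0·0.80^11 + C(11,1)·0.20^1·0.80^10.
= 0.085899 + 0.236223 = 0.3221.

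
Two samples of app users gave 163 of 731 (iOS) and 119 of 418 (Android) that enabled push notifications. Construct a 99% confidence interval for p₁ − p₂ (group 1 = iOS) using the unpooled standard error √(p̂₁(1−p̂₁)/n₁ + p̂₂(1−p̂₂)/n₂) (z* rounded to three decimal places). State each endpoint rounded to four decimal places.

p̂₁ = 0.22298, p̂₂ = 0.28469, so the observed difference is -0.06171.
SE = √(0.000237019 + 0.000487180) = √0.000724199 = 0.026911.
The 99% critical value is z* = 2.576. Margin of error = 0.06932.
So the interval runs from -0.1310 to 0.0076.

(-0.1310, 0.0076)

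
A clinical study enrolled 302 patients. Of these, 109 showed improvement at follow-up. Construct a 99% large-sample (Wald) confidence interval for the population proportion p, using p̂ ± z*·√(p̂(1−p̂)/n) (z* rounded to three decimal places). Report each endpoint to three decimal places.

p̂ = 109/302 = 0.36093.
SE(p̂) = √(0.36093·0.63907/302) = 0.027636.
For 99% confidence, z* = 2.576.
Margin of error: 2.576 × 0.027636 = 0.07119.
So the interval runs from 0.290 to 0.432.

(0.290, 0.432)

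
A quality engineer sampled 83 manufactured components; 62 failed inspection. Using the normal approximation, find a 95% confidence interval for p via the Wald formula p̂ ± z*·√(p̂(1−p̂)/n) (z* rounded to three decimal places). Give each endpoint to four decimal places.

(0.6535, 0.8405)

With x = 62 successes in n = 83, p̂ = 0.74699.
SE = √(p̂(1−p̂)/n) = √(0.188997/83) = 0.047719.
z* = 1.960 at the 95% level.
Margin of error: 1.960 × 0.047719 = 0.09353.
Interval: 0.74699 ± 0.09353 → (0.6535, 0.8405).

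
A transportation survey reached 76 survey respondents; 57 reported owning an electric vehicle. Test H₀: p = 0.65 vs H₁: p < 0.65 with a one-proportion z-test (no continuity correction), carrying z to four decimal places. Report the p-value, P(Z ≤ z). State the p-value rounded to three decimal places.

p-value = 0.966

Sample proportion p̂ = 57/76 = 0.75000.
Under H₀, SE = √(p₀(1−p₀)/n) = √(0.65·0.35/76) = √0.002993421 = 0.054712.
z = (p̂ − p₀)/SE = (57/76 − 0.65)/0.054712 ≈ 1.8277.
From the standard normal, P(Z ≤ z) = 0.966.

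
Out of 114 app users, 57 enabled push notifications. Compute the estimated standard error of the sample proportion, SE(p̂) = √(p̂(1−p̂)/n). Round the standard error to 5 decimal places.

With x = 57 successes in n = 114, p̂ = 0.50000.
p̂(1−p̂) = 0.50000·0.50000 = 0.250000.
Dividing by n and taking the root: √0.002192982 = 0.04683.

SE = 0.04683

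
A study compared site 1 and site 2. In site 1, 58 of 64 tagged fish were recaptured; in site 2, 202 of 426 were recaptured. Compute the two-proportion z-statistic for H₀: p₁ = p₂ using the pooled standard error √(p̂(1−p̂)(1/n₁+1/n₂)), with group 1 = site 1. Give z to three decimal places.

z = 6.458

Sample proportions: p̂₁ = 58/64 = 0.90625 and p̂₂ = 202/426 = 0.47418.
Pooling: p̂ = 260/490 = 0.53061.
Pooled SE = √[0.2490629·0.01797242] ≈ 0.066905.
z = 0.43207/0.066905 = 6.458.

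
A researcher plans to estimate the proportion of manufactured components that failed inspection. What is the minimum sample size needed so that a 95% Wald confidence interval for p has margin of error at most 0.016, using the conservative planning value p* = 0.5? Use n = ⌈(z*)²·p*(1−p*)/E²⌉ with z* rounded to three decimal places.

For 95% confidence, z* = 1.960.
p*(1−p*) = 0.50·0.50 = 0.2500.
Required n before rounding: 3.841600 × 0.2500 / 0.016² = 3751.562.
⌈3751.562⌉ = 3752.

n = 3752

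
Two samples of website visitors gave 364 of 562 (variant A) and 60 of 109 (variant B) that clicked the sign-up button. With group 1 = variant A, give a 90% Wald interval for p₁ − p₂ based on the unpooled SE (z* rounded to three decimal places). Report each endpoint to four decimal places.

p̂₁ = 364/562 = 0.64769, p̂₂ = 60/109 = 0.55046; p̂₁ − p̂₂ = 0.09723.
Unpooled SE = √(p̂₁(1−p̂₁)/n₁ + p̂₂(1−p̂₂)/n₂) = √(0.000406030 + 0.002270219) = 0.051732.
The 90% critical value is z* = 1.645. Margin = 1.645·0.051732 = 0.08510.
So the interval runs from 0.0121 to 0.1823.

(0.0121, 0.1823)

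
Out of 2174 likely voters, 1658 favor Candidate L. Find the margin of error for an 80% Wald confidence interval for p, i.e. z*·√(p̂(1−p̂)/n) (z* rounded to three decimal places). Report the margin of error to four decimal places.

ME = 0.0117

The sample proportion is 1658/2174 = 0.76265.
SE(p̂) = √(0.76265·0.23735/2174) = 0.009125.
For 80% confidence, z* = 1.282.
ME = 1.282·0.009125 = 0.0117.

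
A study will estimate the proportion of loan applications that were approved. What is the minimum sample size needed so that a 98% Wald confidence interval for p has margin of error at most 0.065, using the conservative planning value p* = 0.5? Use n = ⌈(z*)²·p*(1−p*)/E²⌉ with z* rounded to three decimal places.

n = 321

z* = 2.326 at the 98% level.
p*(1−p*) = 0.2500.
(z*)²·p*(1−p*)/E² = 5.410276·0.2500/0.004225 = 320.135.
⌈320.135⌉ = 321.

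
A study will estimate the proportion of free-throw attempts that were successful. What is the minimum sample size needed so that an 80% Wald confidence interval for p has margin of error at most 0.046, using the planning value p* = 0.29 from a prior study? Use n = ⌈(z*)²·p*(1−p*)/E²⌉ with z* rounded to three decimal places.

z* = 1.282 at the 80% level.
p*(1−p*) = 0.2059.
(z*)²·p*(1−p*)/E² = 1.643524·0.2059/0.002116 = 159.925.
⌈159.925⌉ = 160.

n = 160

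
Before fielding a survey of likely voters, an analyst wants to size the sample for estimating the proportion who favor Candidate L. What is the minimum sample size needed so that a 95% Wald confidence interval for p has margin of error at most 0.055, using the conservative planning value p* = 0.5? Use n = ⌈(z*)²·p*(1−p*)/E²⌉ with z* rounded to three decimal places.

n = 318

The 95% critical value is z* = 1.960.
p*(1−p*) = 0.2500.
Required n before rounding: 3.841600 × 0.2500 / 0.055² = 317.488.
Rounding up, n = 318.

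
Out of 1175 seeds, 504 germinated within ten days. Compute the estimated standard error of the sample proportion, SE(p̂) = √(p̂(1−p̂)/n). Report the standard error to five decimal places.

SE = 0.01444

p̂ = 504/1175 = 0.42894.
p̂(1−p̂) = 0.42894·0.57106 = 0.244950.
SE = √(0.244950/1175) = 0.01444.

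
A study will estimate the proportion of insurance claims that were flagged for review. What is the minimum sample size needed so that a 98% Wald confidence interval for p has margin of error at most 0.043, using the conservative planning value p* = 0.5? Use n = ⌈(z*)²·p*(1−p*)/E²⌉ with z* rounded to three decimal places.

The 98% critical value is z* = 2.326.
p*(1−p*) = 0.2500.
(z*)²·p*(1−p*)/E² = 5.410276·0.2500/0.001849 = 731.514.
Rounding up, n = 732.

n = 732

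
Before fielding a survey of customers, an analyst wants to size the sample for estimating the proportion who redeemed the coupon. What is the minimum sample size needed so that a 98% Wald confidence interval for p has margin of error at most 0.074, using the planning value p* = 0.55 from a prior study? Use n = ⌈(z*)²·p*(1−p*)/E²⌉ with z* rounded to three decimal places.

z* = 2.326 at the 98% level.
p*(1−p*) = 0.2475.
(z*)²·p*(1−p*)/E² = 5.410276·0.2475/0.005476 = 244.529.
Rounding up, n = 245.

n = 245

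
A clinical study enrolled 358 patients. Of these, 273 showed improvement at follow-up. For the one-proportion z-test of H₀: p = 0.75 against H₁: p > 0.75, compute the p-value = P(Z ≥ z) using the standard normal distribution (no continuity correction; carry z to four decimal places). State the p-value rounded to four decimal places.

With x = 273 successes in n = 358, p̂ = 0.76257.
SE₀ = √(0.75·0.25/358) = 0.022885.
Test statistic (full precision, shown to 4 dp): z = (273/358 − 0.75)/SE₀ ≈ 0.5493.
From the standard normal, P(Z ≥ z) = 0.2914.

p-value = 0.2914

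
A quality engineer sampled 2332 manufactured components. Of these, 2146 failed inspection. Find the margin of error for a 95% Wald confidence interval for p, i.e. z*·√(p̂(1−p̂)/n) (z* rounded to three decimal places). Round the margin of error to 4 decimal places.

p̂ = 2146/2332 = 0.92024.
SE(p̂) = √(0.92024·0.07976/2332) = 0.005610.
z* = 1.960 at the 95% level.
ME = 1.960·0.005610 = 0.0110.

ME = 0.0110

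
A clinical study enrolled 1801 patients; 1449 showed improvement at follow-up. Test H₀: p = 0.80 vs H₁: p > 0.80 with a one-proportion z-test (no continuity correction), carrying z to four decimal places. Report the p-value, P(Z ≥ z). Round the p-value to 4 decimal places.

The sample proportion is 1449/1801 = 0.80455.
Null standard error: √(0.80·0.20/1801) = √0.000088840 = 0.009425.
Test statistic (full precision, shown to 4 dp): z = (1449/1801 − 0.80)/SE₀ ≈ 0.4831.
From the standard normal, P(Z ≥ z) = 0.3145.

p-value = 0.3145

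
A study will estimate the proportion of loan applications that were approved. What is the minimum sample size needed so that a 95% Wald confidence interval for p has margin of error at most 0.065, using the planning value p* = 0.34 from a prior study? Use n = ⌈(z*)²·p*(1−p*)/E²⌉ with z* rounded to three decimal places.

For 95% confidence, z* = 1.960.
p*(1−p*) = 0.2244.
(z*)²·p*(1−p*)/E² = 3.841600·0.2244/0.004225 = 204.037.
Rounding up, n = 205.

n = 205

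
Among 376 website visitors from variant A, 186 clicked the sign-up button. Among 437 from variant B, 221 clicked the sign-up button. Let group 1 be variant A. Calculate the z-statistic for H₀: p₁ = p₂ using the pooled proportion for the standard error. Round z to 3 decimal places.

p̂₁ = 186/376 = 0.49468, p̂₂ = 221/437 = 0.50572.
Pooled p̂ = (186+221)/(376+437) = 407/813 = 0.50062.
SE = √[p̂(1−p̂)(1/n₁+1/n₂)] = √[0.50062·0.49938·(1/376+1/437)] ≈ 0.035171.
z = (p̂₁ − p̂₂)/SE = (0.49468 − 0.50572)/0.035171 = -0.01104/0.035171 = -0.314.

z = -0.314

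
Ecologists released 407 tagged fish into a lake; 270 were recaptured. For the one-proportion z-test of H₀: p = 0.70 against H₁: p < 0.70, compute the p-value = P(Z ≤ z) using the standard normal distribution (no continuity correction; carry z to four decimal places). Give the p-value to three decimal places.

p-value = 0.054

The sample proportion is 270/407 = 0.66339.
Under H₀, SE = √(p₀(1−p₀)/n) = √(0.70·0.30/407) = √0.000515971 = 0.022715.
Test statistic (full precision, shown to 4 dp): z = (270/407 − 0.70)/SE₀ ≈ -1.6117.
From the standard normal, P(Z ≤ z) = 0.054.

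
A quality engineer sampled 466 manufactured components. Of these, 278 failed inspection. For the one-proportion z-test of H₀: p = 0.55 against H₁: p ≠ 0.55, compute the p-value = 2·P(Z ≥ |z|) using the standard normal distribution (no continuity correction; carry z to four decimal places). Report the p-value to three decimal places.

p-value = 0.043

The sample proportion is 278/466 = 0.59657.
Null standard error: √(0.55·0.45/466) = √0.000531116 = 0.023046.
Test statistic (full precision, shown to 4 dp): z = (278/466 − 0.55)/SE₀ ≈ 2.0206.
p-value = 2·P(Z ≥ |z|) with z = 2.0206 → 0.043.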